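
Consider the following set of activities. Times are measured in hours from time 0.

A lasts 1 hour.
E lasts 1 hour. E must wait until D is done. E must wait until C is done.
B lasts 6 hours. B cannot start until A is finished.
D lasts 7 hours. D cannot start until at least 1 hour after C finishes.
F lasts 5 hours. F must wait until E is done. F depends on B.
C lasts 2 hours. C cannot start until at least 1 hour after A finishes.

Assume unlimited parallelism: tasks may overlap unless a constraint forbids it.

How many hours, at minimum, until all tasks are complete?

18

Nothing blocks A, so it runs from hour 0 to hour 1.
C waits on A (finishes hour 1, plus 1-hour gap → hour 2), so it starts at hour 2 and finishes at 2 + 2 = hour 4.
After C (finishes hour 4, plus 1-hour gap → hour 5), D can start at hour 5 and finishes at hour 12.
E needs all of D (finishes hour 12); C (finishes hour 4). That puts its earliest start at hour 12; it finishes at 12 + 1 = hour 13.
After A (finishes hour 1), B can start at hour 1 and finishes at hour 7.
For F: E (finishes hour 13); B (finishes hour 7). Taking the maximum gives a start of hour 13, and it finishes at 13 + 5 = hour 18.
All tasks are finished once the last one completes. Finish times: A at 1, B at 7, C at 4, D at 12, E at 13, F at 18. The latest is hour 18.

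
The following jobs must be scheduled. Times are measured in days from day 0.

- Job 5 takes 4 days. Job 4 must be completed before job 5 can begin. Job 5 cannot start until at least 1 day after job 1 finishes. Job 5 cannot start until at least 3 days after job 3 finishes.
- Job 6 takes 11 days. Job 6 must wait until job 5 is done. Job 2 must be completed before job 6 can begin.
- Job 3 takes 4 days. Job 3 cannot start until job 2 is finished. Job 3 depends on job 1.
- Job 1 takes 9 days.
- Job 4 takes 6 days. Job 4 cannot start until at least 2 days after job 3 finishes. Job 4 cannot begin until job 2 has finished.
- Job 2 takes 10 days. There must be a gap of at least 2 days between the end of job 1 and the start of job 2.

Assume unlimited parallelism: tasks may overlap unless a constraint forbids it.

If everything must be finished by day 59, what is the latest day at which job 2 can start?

Job 6 must finish by day 59; it takes 11 days, so it must start by 59 − 11 = day 48.
Since job 6 (must start by day 48) depends on it, job 5 must finish by day 48. Backing off its 4-day duration gives a latest start of day 44.
Job 4 must finish before job 5 (must start by day 44). With a 6-day duration, job 4 must start by 44 − 6 = day 38.
For job 3: job 4 (must start by day 38, minus 2-day gap → day 36); job 5 (must start by day 44, minus 3-day gap → day 41). The most restrictive is day 36; with a 4-day duration, job 3 must start by day 32.
Job 2 must finish in time for job 3 (must start by day 32); job 4 (must start by day 38); job 6 (must start by day 48). The tightest is day 32, so job 2 must start by 32 − 10 = day 22.

22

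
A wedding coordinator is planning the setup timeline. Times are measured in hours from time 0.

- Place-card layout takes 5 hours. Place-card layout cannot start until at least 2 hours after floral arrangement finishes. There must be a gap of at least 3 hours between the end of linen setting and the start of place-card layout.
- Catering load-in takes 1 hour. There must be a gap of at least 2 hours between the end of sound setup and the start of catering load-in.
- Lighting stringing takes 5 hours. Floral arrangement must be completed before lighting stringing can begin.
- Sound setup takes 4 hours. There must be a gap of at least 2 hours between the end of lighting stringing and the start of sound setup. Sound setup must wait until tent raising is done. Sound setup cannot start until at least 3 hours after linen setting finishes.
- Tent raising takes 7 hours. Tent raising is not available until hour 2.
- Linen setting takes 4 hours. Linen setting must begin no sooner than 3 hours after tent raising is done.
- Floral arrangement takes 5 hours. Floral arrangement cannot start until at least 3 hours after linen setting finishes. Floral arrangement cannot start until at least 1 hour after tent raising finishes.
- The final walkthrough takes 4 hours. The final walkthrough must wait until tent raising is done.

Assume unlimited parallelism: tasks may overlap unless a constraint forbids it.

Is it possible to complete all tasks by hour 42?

Yes

Tent raising waits on its own release at hour 2, so it starts at hour 2 and finishes at 2 + 7 = hour 9.
The final walkthrough waits on tent raising (finishes hour 9), so it starts at hour 9 and finishes at 9 + 4 = hour 13.
After tent raising (finishes hour 9, plus 3-hour gap → hour 12), linen setting can start at hour 12 and finishes at hour 16.
Floral arrangement cannot start until linen setting (finishes hour 16, plus 3-hour gap → hour 19); tent raising (finishes hour 9, plus 1-hour gap → hour 10). The controlling bound is hour 19, so floral arrangement finishes at 19 + 5 = hour 24.
Place-card layout cannot start until floral arrangement (finishes hour 24, plus 2-hour gap → hour 26); linen setting (finishes hour 16, plus 3-hour gap → hour 19). The controlling bound is hour 26, so place-card layout finishes at 26 + 5 = hour 31.
Lighting stringing cannot begin until floral arrangement (finishes hour 24). It runs from hour 24 to 24 + 5 = hour 29.
For sound setup: lighting stringing (finishes hour 29, plus 2-hour gap → hour 31); tent raising (finishes hour 9); linen setting (finishes hour 16, plus 3-hour gap → hour 19). Taking the maximum gives a start of hour 31, and it finishes at 31 + 4 = hour 35.
Catering load-in waits on sound setup (finishes hour 35, plus 2-hour gap → hour 37), so it starts at hour 37 and finishes at 37 + 1 = hour 38.
Every task is finished by hour 38, which is no later than the deadline of 42, so the schedule is feasible.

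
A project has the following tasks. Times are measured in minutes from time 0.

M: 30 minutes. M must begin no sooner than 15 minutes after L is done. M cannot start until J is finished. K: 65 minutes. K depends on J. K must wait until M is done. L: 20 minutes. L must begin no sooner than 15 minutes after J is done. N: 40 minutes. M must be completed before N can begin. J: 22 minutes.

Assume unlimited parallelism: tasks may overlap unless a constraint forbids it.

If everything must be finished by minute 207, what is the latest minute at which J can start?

40

To finish by minute 207, K (duration 65) must start no later than minute 142.
N must finish by minute 207; it takes 40 minutes, so it must start by 207 − 40 = minute 167.
For M: K (must start by minute 142); N (must start by minute 167). The most restrictive is minute 142; with a 30-minute duration, M must start by minute 112.
L must finish before M (must start by minute 112, minus 15-minute gap → minute 97). With a 20-minute duration, L must start by 97 − 20 = minute 77.
J feeds K (must start by minute 142); L (must start by minute 77, minus 15-minute gap → minute 62); M (must start by minute 112). Taking the minimum, J must finish by minute 62 and start by 62 − 22 = minute 40.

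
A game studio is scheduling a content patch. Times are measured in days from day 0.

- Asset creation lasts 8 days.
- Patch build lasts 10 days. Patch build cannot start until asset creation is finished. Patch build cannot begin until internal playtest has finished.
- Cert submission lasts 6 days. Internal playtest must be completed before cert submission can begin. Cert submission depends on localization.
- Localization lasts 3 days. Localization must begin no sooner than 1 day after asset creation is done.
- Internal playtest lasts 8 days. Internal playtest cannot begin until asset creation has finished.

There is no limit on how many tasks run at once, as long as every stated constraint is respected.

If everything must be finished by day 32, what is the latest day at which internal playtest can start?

Nothing follows cert submission; the deadline of day 32 is its only limit. It must start by 32 − 6 = day 26.
Patch build has no dependents, so it just needs to finish by day 32. Starting by 32 − 10 = day 22 achieves that.
Internal playtest must finish in time for cert submission (must start by day 26); patch build (must start by day 22). The tightest is day 22, so internal playtest must start by 22 − 8 = day 14.

14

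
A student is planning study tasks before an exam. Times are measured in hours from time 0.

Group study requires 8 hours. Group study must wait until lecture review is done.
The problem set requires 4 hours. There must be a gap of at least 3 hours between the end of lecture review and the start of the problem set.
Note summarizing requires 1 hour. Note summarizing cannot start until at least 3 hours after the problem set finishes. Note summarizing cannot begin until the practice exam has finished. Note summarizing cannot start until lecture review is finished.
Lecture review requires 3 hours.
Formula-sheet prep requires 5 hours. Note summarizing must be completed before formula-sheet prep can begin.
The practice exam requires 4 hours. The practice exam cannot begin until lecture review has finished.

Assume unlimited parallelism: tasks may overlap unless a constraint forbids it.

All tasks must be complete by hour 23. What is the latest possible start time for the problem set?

Formula-sheet prep has no dependents, so it just needs to finish by hour 23. Starting by 23 − 5 = hour 18 achieves that.
Since formula-sheet prep (must start by hour 18) depends on it, note summarizing must finish by hour 18. Backing off its 1-hour duration gives a latest start of hour 17.
The problem set must finish before note summarizing (must start by hour 17, minus 3-hour gap → hour 14). With a 4-hour duration, the problem set must start by 14 − 4 = hour 10.

10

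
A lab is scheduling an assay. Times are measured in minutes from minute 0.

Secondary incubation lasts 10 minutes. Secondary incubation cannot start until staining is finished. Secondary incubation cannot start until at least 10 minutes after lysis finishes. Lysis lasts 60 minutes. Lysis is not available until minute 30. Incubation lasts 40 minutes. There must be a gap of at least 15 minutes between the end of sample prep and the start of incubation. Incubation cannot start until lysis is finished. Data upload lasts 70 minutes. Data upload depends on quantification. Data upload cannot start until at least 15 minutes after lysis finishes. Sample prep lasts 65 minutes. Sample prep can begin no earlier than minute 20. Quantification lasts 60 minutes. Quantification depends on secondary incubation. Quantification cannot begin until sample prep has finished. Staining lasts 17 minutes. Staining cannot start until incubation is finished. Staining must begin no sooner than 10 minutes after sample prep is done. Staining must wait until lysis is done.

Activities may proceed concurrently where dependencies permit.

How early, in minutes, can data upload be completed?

297

Lysis waits on its own release at minute 30, so it starts at minute 30 and finishes at 30 + 60 = minute 90.
Sample prep waits on its own release at minute 20, so it starts at minute 20 and finishes at 20 + 65 = minute 85.
Incubation needs all of sample prep (finishes minute 85, plus 15-minute gap → minute 100); lysis (finishes minute 90). That puts its earliest start at minute 100; it finishes at 100 + 40 = minute 140.
Staining cannot start until incubation (finishes minute 140); sample prep (finishes minute 85, plus 10-minute gap → minute 95); lysis (finishes minute 90). The controlling bound is minute 140, so staining finishes at 140 + 17 = minute 157.
Secondary incubation has to wait for staining (finishes minute 157); lysis (finishes minute 90, plus 10-minute gap → minute 100). The latest of these is minute 157, so secondary incubation runs minute 157 to 157 + 10 = minute 167.
Quantification cannot start until secondary incubation (finishes minute 167); sample prep (finishes minute 85). The controlling bound is minute 167, so quantification finishes at 167 + 60 = minute 227.
Data upload needs all of quantification (finishes minute 227); lysis (finishes minute 90, plus 15-minute gap → minute 105). That puts its earliest start at minute 227; it finishes at 227 + 70 = minute 297.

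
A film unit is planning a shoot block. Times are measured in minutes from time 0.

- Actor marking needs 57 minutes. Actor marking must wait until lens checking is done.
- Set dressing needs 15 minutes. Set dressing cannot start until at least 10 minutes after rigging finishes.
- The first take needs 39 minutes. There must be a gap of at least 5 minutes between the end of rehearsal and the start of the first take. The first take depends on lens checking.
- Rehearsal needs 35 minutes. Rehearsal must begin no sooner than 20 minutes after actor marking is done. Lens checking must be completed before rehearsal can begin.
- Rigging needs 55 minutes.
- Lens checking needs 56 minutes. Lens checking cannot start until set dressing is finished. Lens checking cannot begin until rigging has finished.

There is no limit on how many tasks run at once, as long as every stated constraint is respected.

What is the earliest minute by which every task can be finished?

Rigging has no prerequisites, so it starts at minute 0 and finishes at minute 55.
Set dressing cannot begin until rigging (finishes minute 55, plus 10-minute gap → minute 65). It runs from minute 65 to 65 + 15 = minute 80.
Lens checking cannot start until set dressing (finishes minute 80); rigging (finishes minute 55). The controlling bound is minute 80, so lens checking finishes at 80 + 56 = minute 136.
Actor marking waits on lens checking (finishes minute 136), so it starts at minute 136 and finishes at 136 + 57 = minute 193.
Rehearsal cannot start until actor marking (finishes minute 193, plus 20-minute gap → minute 213); lens checking (finishes minute 136). The controlling bound is minute 213, so rehearsal finishes at 213 + 35 = minute 248.
For the first take: rehearsal (finishes minute 248, plus 5-minute gap → minute 253); lens checking (finishes minute 136). Taking the maximum gives a start of minute 253, and it finishes at 253 + 39 = minute 292.
All tasks are finished once the last one completes. Finish times: Rigging at 55, Set dressing at 80, Lens checking at 136, Actor marking at 193, Rehearsal at 248, The first take at 292. The latest is minute 292.

292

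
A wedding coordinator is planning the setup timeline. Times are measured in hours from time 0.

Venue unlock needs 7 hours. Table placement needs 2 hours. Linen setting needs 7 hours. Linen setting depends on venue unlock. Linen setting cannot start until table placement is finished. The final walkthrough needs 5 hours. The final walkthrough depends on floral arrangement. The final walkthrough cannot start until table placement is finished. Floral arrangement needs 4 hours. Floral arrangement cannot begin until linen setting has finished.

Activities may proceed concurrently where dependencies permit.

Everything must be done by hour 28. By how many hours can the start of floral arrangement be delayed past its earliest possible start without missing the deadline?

Table placement can start immediately at hour 0; it finishes at hour 2.
Venue unlock has no prerequisites, so it starts at hour 0 and finishes at hour 7.
Linen setting needs all of venue unlock (finishes hour 7); table placement (finishes hour 2). That puts its earliest start at hour 7; it finishes at 7 + 7 = hour 14.
Floral arrangement cannot begin until linen setting (finishes hour 14). It runs from hour 14 to 14 + 4 = hour 18.

Working backward from the deadline:
To finish by hour 28, the final walkthrough (duration 5) must start no later than hour 23.
Floral arrangement feeds into the final walkthrough (must start by hour 23); so floral arrangement must finish by hour 23 and therefore start by hour 19.
So floral arrangement can start as early as hour 14 and as late as hour 19, giving 19 − 14 = 5 hours of slack.

5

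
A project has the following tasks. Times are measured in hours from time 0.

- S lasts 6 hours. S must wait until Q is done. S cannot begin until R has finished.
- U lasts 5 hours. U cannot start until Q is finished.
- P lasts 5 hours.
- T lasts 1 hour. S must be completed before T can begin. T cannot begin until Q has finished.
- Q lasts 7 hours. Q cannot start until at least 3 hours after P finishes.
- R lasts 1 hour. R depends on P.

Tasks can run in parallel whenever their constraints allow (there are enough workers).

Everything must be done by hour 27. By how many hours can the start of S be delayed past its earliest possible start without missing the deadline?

5

P can start immediately at hour 0; it finishes at hour 5.
After P (finishes hour 5), R can start at hour 5 and finishes at hour 6.
After P (finishes hour 5, plus 3-hour gap → hour 8), Q can start at hour 8 and finishes at hour 15.
S needs all of Q (finishes hour 15); R (finishes hour 6). That puts its earliest start at hour 15; it finishes at 15 + 6 = hour 21.

Working backward from the deadline:
Nothing follows T; the deadline of hour 27 is its only limit. It must start by 27 − 1 = hour 26.
S has to be done before T (must start by hour 26). That means finishing by hour 26, i.e. starting by 26 − 6 = hour 20.
So S can start as early as hour 15 and as late as hour 20, giving 20 − 15 = 5 hours of slack.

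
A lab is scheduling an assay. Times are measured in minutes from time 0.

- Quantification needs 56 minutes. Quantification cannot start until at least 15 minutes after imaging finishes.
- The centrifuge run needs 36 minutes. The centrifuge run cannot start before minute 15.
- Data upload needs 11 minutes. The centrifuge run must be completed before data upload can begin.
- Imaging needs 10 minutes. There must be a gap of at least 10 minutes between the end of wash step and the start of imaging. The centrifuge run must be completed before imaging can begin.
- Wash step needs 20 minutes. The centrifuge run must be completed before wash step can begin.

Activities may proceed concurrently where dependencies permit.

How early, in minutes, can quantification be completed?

The centrifuge run cannot begin until its own release at minute 15. It runs from minute 15 to 15 + 36 = minute 51.
Wash step cannot begin until the centrifuge run (finishes minute 51). It runs from minute 51 to 51 + 20 = minute 71.
Imaging cannot start until wash step (finishes minute 71, plus 10-minute gap → minute 81); the centrifuge run (finishes minute 51). The controlling bound is minute 81, so imaging finishes at 81 + 10 = minute 91.
Quantification cannot begin until imaging (finishes minute 91, plus 15-minute gap → minute 106). It runs from minute 106 to 106 + 56 = minute 162.

162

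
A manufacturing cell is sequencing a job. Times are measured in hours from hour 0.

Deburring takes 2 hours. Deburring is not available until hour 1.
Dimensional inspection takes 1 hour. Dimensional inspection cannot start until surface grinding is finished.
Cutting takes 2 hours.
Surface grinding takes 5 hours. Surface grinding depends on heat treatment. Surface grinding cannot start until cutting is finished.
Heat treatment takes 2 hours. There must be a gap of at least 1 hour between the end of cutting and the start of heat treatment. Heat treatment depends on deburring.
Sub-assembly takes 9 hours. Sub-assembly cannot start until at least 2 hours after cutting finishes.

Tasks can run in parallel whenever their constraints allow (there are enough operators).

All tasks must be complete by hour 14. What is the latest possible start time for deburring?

4

Nothing follows dimensional inspection; the deadline of hour 14 is its only limit. It must start by 14 − 1 = hour 13.
Surface grinding must finish before dimensional inspection (must start by hour 13). With a 5-hour duration, surface grinding must start by 13 − 5 = hour 8.
Since surface grinding (must start by hour 8) depends on it, heat treatment must finish by hour 8. Backing off its 2-hour duration gives a latest start of hour 6.
Since heat treatment (must start by hour 6) depends on it, deburring must finish by hour 6. Backing off its 2-hour duration gives a latest start of hour 4.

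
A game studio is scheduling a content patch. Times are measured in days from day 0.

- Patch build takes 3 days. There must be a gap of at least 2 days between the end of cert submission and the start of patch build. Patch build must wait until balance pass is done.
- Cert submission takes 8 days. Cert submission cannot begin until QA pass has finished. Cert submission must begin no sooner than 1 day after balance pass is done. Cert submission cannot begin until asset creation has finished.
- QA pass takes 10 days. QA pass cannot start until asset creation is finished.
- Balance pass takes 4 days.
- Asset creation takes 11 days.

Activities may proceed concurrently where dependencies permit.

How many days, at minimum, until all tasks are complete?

34

Balance pass has no prerequisites, so it starts at day 0 and finishes at day 4.
Asset creation has no prerequisites, so it starts at day 0 and finishes at day 11.
QA pass waits on asset creation (finishes day 11), so it starts at day 11 and finishes at 11 + 10 = day 21.
Cert submission needs all of QA pass (finishes day 21); balance pass (finishes day 4, plus 1-day gap → day 5); asset creation (finishes day 11). That puts its earliest start at day 21; it finishes at 21 + 8 = day 29.
Patch build cannot start until cert submission (finishes day 29, plus 2-day gap → day 31); balance pass (finishes day 4). The controlling bound is day 31, so patch build finishes at 31 + 3 = day 34.
All tasks are finished once the last one completes. Finish times: Asset creation at 11, Balance pass at 4, QA pass at 21, Cert submission at 29, Patch build at 34. The latest is day 34.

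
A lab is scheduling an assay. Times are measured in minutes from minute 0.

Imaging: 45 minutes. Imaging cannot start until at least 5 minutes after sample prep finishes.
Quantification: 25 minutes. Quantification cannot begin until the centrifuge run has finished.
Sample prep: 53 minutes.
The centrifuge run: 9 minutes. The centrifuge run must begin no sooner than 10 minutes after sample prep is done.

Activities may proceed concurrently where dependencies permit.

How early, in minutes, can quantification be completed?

97

Sample prep can start immediately at minute 0; it finishes at minute 53.
The centrifuge run cannot begin until sample prep (finishes minute 53, plus 10-minute gap → minute 63). It runs from minute 63 to 63 + 9 = minute 72.
Quantification waits on the centrifuge run (finishes minute 72), so it starts at minute 72 and finishes at 72 + 25 = minute 97.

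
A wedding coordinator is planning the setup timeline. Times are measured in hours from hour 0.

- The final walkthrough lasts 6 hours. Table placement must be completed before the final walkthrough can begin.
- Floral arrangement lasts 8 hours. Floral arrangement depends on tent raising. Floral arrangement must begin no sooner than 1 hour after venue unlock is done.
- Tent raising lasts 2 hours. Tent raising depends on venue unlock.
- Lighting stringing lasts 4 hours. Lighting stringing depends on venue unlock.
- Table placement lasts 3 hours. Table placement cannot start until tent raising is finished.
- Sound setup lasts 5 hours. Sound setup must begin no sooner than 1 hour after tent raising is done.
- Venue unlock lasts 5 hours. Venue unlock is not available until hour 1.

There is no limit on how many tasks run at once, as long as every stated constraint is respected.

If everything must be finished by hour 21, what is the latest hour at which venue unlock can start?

The final walkthrough must finish by hour 21; it takes 6 hours, so it must start by 21 − 6 = hour 15.
Table placement must finish before the final walkthrough (must start by hour 15). With a 3-hour duration, table placement must start by 15 − 3 = hour 12.
Nothing follows floral arrangement; the deadline of hour 21 is its only limit. It must start by 21 − 8 = hour 13.
Sound setup must finish by hour 21; it takes 5 hours, so it must start by 21 − 5 = hour 16.
For tent raising: table placement (must start by hour 12); floral arrangement (must start by hour 13); sound setup (must start by hour 16, minus 1-hour gap → hour 15). The most restrictive is hour 12; with a 2-hour duration, tent raising must start by hour 10.
Nothing follows lighting stringing; the deadline of hour 21 is its only limit. It must start by 21 − 4 = hour 17.
Venue unlock feeds tent raising (must start by hour 10); floral arrangement (must start by hour 13, minus 1-hour gap → hour 12); lighting stringing (must start by hour 17). Taking the minimum, venue unlock must finish by hour 10 and start by 10 − 5 = hour 5.

5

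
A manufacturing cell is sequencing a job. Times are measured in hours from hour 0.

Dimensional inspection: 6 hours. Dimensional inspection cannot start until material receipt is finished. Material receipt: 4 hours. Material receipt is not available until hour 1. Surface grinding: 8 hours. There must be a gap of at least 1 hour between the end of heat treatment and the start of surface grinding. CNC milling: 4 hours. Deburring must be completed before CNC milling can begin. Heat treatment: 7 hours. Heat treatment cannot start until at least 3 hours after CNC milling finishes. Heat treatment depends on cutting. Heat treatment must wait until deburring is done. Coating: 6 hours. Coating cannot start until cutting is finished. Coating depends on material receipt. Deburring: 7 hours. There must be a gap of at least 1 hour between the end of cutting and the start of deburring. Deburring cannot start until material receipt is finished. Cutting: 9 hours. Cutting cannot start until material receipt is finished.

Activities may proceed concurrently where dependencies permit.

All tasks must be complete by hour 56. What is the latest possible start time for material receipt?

12

Nothing follows surface grinding; the deadline of hour 56 is its only limit. It must start by 56 − 8 = hour 48.
Heat treatment has to be done before surface grinding (must start by hour 48, minus 1-hour gap → hour 47). That means finishing by hour 47, i.e. starting by 47 − 7 = hour 40.
CNC milling has to be done before heat treatment (must start by hour 40, minus 3-hour gap → hour 37). That means finishing by hour 37, i.e. starting by 37 − 4 = hour 33.
Deburring must finish in time for CNC milling (must start by hour 33); heat treatment (must start by hour 40). The tightest is hour 33, so deburring must start by 33 − 7 = hour 26.
To finish by hour 56, coating (duration 6) must start no later than hour 50.
Cutting feeds deburring (must start by hour 26, minus 1-hour gap → hour 25); heat treatment (must start by hour 40); coating (must start by hour 50). Taking the minimum, cutting must finish by hour 25 and start by 25 − 9 = hour 16.
Dimensional inspection has no dependents, so it just needs to finish by hour 56. Starting by 56 − 6 = hour 50 achieves that.
Material receipt must finish in time for cutting (must start by hour 16); deburring (must start by hour 26); dimensional inspection (must start by hour 50); coating (must start by hour 50). The tightest is hour 16, so material receipt must start by 16 − 4 = hour 12.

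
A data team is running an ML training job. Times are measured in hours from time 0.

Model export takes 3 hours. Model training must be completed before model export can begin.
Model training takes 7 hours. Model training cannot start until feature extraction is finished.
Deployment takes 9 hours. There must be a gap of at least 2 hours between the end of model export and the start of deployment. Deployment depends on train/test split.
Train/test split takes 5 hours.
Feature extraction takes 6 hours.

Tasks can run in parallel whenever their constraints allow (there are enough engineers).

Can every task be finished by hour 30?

Yes

Train/test split can start immediately at hour 0; it finishes at hour 5.
Feature extraction can start immediately at hour 0; it finishes at hour 6.
Model training cannot begin until feature extraction (finishes hour 6). It runs from hour 6 to 6 + 7 = hour 13.
Model export cannot begin until model training (finishes hour 13). It runs from hour 13 to 13 + 3 = hour 16.
Deployment has to wait for model export (finishes hour 16, plus 2-hour gap → hour 18); train/test split (finishes hour 5). The latest of these is hour 18, so deployment runs hour 18 to 18 + 9 = hour 27.
Every task is finished by hour 27, which is no later than the deadline of 30, so the schedule is feasible.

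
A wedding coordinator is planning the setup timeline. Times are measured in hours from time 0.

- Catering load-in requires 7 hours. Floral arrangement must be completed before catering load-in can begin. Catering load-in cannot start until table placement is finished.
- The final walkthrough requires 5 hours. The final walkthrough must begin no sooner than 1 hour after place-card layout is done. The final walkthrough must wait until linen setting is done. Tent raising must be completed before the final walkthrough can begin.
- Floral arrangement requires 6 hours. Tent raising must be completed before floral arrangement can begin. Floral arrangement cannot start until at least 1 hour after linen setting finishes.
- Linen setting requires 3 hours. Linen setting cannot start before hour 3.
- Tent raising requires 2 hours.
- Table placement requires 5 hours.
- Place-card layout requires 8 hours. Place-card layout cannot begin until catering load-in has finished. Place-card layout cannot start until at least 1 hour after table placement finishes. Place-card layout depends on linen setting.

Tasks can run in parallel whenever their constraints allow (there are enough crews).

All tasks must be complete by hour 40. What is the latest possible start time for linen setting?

The final walkthrough has no dependents, so it just needs to finish by hour 40. Starting by 40 − 5 = hour 35 achieves that.
Place-card layout must finish before the final walkthrough (must start by hour 35, minus 1-hour gap → hour 34). With an 8-hour duration, place-card layout must start by 34 − 8 = hour 26.
Catering load-in must finish before place-card layout (must start by hour 26). With a 7-hour duration, catering load-in must start by 26 − 7 = hour 19.
Since catering load-in (must start by hour 19) depends on it, floral arrangement must finish by hour 19. Backing off its 6-hour duration gives a latest start of hour 13.
Linen setting must finish in time for floral arrangement (must start by hour 13, minus 1-hour gap → hour 12); place-card layout (must start by hour 26); the final walkthrough (must start by hour 35). The tightest is hour 12, so linen setting must start by 12 − 3 = hour 9.

9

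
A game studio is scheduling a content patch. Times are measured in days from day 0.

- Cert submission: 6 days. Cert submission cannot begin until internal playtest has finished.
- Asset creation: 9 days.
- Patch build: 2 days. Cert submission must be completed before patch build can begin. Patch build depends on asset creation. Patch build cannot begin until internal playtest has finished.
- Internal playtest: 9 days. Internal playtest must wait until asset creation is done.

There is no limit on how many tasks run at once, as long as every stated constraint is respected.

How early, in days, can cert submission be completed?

Nothing blocks asset creation, so it runs from day 0 to day 9.
Internal playtest waits on asset creation (finishes day 9), so it starts at day 9 and finishes at 9 + 9 = day 18.
After internal playtest (finishes day 18), cert submission can start at day 18 and finishes at day 24.

24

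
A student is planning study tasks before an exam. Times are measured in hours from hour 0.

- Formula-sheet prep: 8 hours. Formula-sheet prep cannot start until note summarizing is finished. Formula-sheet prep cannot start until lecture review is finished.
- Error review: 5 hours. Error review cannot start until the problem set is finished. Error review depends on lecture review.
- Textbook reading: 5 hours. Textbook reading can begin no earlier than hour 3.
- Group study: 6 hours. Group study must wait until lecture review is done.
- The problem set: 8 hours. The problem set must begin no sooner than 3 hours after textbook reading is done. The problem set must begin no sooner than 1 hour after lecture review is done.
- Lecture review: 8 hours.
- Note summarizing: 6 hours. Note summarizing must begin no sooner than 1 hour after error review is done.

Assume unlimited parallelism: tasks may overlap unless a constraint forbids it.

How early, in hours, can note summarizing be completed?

Nothing blocks lecture review, so it runs from hour 0 to hour 8.
Textbook reading cannot begin until its own release at hour 3. It runs from hour 3 to 3 + 5 = hour 8.
The problem set needs all of textbook reading (finishes hour 8, plus 3-hour gap → hour 11); lecture review (finishes hour 8, plus 1-hour gap → hour 9). That puts its earliest start at hour 11; it finishes at 11 + 8 = hour 19.
Error review has to wait for the problem set (finishes hour 19); lecture review (finishes hour 8). The latest of these is hour 19, so error review runs hour 19 to 19 + 5 = hour 24.
Note summarizing cannot begin until error review (finishes hour 24, plus 1-hour gap → hour 25). It runs from hour 25 to 25 + 6 = hour 31.

31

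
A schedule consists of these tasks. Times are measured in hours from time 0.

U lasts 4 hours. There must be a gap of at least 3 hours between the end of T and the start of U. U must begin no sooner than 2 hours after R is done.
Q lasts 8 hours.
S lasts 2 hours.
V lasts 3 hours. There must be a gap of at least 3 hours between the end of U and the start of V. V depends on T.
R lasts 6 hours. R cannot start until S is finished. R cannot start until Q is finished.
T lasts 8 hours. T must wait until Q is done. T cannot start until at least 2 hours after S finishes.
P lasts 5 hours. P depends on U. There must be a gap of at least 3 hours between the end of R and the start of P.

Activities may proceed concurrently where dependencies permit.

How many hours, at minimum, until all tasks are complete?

29

S has no prerequisites, so it starts at hour 0 and finishes at hour 2.
Q has no prerequisites, so it starts at hour 0 and finishes at hour 8.
For T: Q (finishes hour 8); S (finishes hour 2, plus 2-hour gap → hour 4). Taking the maximum gives a start of hour 8, and it finishes at 8 + 8 = hour 16.
R cannot start until S (finishes hour 2); Q (finishes hour 8). The controlling bound is hour 8, so R finishes at 8 + 6 = hour 14.
U has to wait for T (finishes hour 16, plus 3-hour gap → hour 19); R (finishes hour 14, plus 2-hour gap → hour 16). The latest of these is hour 19, so U runs hour 19 to 19 + 4 = hour 23.
V needs all of U (finishes hour 23, plus 3-hour gap → hour 26); T (finishes hour 16). That puts its earliest start at hour 26; it finishes at 26 + 3 = hour 29.
P needs all of U (finishes hour 23); R (finishes hour 14, plus 3-hour gap → hour 17). That puts its earliest start at hour 23; it finishes at 23 + 5 = hour 28.
All tasks are finished once the last one completes. Finish times: P at 28, Q at 8, R at 14, S at 2, T at 16, U at 23, V at 29. The latest is hour 29.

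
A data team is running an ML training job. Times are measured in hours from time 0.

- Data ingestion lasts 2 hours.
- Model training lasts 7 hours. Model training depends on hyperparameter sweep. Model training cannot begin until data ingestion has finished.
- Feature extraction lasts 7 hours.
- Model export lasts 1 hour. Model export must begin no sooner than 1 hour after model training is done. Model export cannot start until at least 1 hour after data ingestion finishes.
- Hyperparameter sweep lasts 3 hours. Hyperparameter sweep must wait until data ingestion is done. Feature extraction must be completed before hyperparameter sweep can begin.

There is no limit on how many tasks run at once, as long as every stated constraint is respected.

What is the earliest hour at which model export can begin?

18

Nothing blocks feature extraction, so it runs from hour 0 to hour 7.
Data ingestion has no prerequisites, so it starts at hour 0 and finishes at hour 2.
Hyperparameter sweep needs all of data ingestion (finishes hour 2); feature extraction (finishes hour 7). That puts its earliest start at hour 7; it finishes at 7 + 3 = hour 10.
Model training has to wait for hyperparameter sweep (finishes hour 10); data ingestion (finishes hour 2). The latest of these is hour 10, so model training runs hour 10 to 10 + 7 = hour 17.
Model export waits on model training (finishes hour 17, plus 1-hour gap → hour 18); data ingestion (finishes hour 2, plus 1-hour gap → hour 3). The latest of these is hour 18, which is the earliest model export can start.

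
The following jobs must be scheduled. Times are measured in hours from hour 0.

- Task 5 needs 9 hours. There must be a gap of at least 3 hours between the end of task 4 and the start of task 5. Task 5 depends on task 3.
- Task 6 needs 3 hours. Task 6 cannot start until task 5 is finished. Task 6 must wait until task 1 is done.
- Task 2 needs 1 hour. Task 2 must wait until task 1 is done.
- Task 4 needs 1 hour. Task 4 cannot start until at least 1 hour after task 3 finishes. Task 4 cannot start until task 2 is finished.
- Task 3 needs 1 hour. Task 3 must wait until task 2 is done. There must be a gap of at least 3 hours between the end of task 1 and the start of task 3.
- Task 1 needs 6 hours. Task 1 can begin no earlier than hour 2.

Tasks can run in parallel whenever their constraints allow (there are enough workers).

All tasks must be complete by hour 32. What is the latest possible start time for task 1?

5

To finish by hour 32, task 6 (duration 3) must start no later than hour 29.
Task 5 has to be done before task 6 (must start by hour 29). That means finishing by hour 29, i.e. starting by 29 − 9 = hour 20.
Task 4 feeds into task 5 (must start by hour 20, minus 3-hour gap → hour 17); so task 4 must finish by hour 17 and therefore start by hour 16.
Task 3 must finish in time for task 4 (must start by hour 16, minus 1-hour gap → hour 15); task 5 (must start by hour 20). The tightest is hour 15, so task 3 must start by 15 − 1 = hour 14.
Task 2 has several dependents: task 3 (must start by hour 14); task 4 (must start by hour 16). The earliest of those limits is hour 14, so task 2 must start by 14 − 1 = hour 13.
For task 1: task 2 (must start by hour 13); task 3 (must start by hour 14, minus 3-hour gap → hour 11); task 6 (must start by hour 29). The most restrictive is hour 11; with a 6-hour duration, task 1 must start by hour 5.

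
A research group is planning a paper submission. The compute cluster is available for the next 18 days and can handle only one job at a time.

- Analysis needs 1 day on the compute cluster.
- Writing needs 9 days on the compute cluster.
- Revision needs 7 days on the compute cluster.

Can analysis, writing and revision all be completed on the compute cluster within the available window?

Yes

Running back to back, the jobs need 1 + 9 + 7 = 17 days on the compute cluster.
Since 17 ≤ 18, they fit within the window.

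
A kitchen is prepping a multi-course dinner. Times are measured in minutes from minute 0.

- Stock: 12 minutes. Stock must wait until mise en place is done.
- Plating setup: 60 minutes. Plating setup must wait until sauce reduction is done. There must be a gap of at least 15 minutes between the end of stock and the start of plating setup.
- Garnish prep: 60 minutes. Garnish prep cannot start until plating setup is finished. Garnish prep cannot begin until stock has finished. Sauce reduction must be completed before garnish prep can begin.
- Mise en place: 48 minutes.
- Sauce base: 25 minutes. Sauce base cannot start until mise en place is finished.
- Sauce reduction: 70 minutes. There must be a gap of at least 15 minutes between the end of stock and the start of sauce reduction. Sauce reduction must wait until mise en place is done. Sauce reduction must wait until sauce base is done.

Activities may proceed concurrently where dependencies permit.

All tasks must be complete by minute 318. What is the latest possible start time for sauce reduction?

Garnish prep must finish by minute 318; it takes 60 minutes, so it must start by 318 − 60 = minute 258.
Plating setup feeds into garnish prep (must start by minute 258); so plating setup must finish by minute 258 and therefore start by minute 198.
Sauce reduction feeds plating setup (must start by minute 198); garnish prep (must start by minute 258). Taking the minimum, sauce reduction must finish by minute 198 and start by 198 − 70 = minute 128.

128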